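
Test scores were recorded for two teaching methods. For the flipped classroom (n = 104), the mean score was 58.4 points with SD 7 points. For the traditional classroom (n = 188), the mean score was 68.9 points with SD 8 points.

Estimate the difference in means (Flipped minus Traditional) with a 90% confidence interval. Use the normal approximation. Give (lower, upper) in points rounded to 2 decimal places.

Standard errors of each mean: 7/√104 = 0.6864 and 8/√188 = 0.5835.
SE(x̄₁ − x̄₂) = √(0.6864² + 0.5835²) = 0.9009 for independent samples with unequal variances.
With z* = 1.645, the margin is 1.645 × 0.9009 = 1.4820.
x̄₁ − x̄₂ = 58.4 − 68.9 = -10.5000; the interval is -10.5000 ± 1.4820 = (-11.98, -9.02).

(-11.98, -9.02)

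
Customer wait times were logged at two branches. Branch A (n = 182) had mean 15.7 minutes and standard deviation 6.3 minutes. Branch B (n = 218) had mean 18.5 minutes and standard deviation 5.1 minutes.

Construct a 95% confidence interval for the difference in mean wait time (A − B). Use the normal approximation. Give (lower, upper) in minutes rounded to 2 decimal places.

SE₁ = s₁/√n₁ = 6.3/√182 = 0.4670; SE₂ = 5.1/√218 = 0.3454.
Independent samples, unequal variances: SE_diff = √(SE₁² + SE₂²) = √(0.218089 + 0.11930116) = 0.5809.
z* = 1.960, so margin of error = 1.960 × 0.5809 = 1.1386.
Difference in means = 15.7 − 18.5 = -2.8000.
-2.8000 ± 1.1386 → (-3.94, -1.66).

(-3.94, -1.66)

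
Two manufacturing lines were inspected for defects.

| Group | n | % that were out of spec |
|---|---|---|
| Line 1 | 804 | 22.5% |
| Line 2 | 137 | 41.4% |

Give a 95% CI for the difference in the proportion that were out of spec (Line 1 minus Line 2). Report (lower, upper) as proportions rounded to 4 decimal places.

(-0.2764, -0.1016)

The two standard errors are √(0.2250×0.7750/804) = 0.01473 and √(0.4140×0.5860/137) = 0.04208.
Because the samples are independent, SE_diff = √(0.01473² + 0.04208²) = 0.04458.
Using z* = 1.960 for 95%, ME = 1.960 × 0.04458 = 0.08738.
p̂₁ − p̂₂ = -0.1890; interval -0.1890 ± 0.08738 gives (-0.2764, -0.1016).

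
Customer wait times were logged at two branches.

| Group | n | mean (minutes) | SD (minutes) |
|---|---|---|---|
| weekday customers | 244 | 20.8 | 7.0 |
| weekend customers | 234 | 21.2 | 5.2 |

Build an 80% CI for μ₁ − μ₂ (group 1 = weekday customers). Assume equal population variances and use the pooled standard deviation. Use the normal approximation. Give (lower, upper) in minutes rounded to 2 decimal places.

s_p = √[((n₁−1)s₁² + (n₂−1)s₂²)/(n₁+n₂−2)] = √[(243·7.0² + 233·5.2²)/476] = 6.1847.
SE = 6.1847·√(1/244 + 1/234) = 0.5659.
With z* = 1.282, margin = 1.282 × 0.5659 = 0.7255.
x̄₁ − x̄₂ = 20.8 − 21.2 = -0.4000; interval -0.4000 ± 0.7255 = (-1.13, 0.33).

(-1.13, 0.33)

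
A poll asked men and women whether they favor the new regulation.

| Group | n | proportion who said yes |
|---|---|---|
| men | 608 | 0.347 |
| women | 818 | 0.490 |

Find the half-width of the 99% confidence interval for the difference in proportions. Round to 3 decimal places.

0.067

SE₁ = √(p̂₁(1−p̂₁)/n₁) = √(0.3470·0.6530/608) = 0.01930; SE₂ = √(0.4900·0.5100/818) = 0.01748.
Independent samples: SE of the difference = √(SE₁² + SE₂²) = √(0.00037249 + 0.0003055504) = 0.02604.
z* for 99% confidence is 2.576, so the margin of error is 2.576 × 0.02604 = 0.06708.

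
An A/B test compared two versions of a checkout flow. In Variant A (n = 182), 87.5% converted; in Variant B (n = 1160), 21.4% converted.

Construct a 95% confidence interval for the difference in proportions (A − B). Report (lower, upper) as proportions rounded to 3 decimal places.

The two standard errors are √(0.8750×0.1250/182) = 0.02451 and √(0.2140×0.7860/1160) = 0.01204.
Because the samples are independent, SE_diff = √(0.02451² + 0.01204²) = 0.02731.
Using z* = 1.960 for 95%, ME = 1.960 × 0.02731 = 0.05353.
p̂₁ − p̂₂ = 0.6610; interval 0.6610 ± 0.05353 gives (0.607, 0.715).

(0.607, 0.715)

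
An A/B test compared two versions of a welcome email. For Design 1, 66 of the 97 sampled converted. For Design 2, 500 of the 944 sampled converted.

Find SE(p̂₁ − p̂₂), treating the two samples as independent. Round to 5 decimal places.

0.05006

First, p̂₁ = 66/97 = 0.6804; p̂₂ = 500/944 = 0.5297.
The two standard errors are √(0.6804×0.3196/97) = 0.04735 and √(0.5297×0.4703/944) = 0.01624.
Because the samples are independent, SE_diff = √(0.04735² + 0.01624²) = 0.05006.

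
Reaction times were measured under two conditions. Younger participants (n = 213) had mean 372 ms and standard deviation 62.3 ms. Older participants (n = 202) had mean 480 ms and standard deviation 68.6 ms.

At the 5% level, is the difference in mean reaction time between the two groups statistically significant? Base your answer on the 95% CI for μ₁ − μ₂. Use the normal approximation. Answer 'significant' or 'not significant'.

significant

Standard errors of each mean: 62.3/√213 = 4.2687 and 68.6/√202 = 4.8267.
SE(x̄₁ − x̄₂) = √(4.2687² + 4.8267²) = 6.4435 for independent samples with unequal variances.
With z* = 1.960, the margin is 1.960 × 6.4435 = 12.6293.
x̄₁ − x̄₂ = 372 − 480 = -108.0000; the interval is -108.0000 ± 12.6293 = (-120.6293, -95.3707).
The interval (-120.6293, -95.3707) does not contain 0, so the difference is significant.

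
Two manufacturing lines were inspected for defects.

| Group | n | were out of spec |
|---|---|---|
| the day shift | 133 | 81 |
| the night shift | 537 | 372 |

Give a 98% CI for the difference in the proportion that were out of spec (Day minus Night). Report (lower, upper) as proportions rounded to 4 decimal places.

Sample proportions: 81/133 = 0.6090, 372/537 = 0.6927.
Each SE is √(p̂(1−p̂)/n): √(0.6090·0.3910/133) = 0.04231 and √(0.6927·0.3073/537) = 0.01991.
SE(p̂₁ − p̂₂) = √(SE₁² + SE₂²) = √(0.0017901361 + 0.0003964081) = 0.04676, since the two samples are independent.
At 98% confidence z* = 2.326; margin = 2.326 × 0.04676 = 0.10876.
The difference is 0.6090 − 0.6927 = -0.0837, so the interval is -0.0837 ± 0.10876 = (-0.1925, 0.0251).

(-0.1925, 0.0251)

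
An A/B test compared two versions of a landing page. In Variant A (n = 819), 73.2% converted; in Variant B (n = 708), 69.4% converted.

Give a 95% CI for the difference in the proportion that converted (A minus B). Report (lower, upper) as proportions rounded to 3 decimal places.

Each SE is √(p̂(1−p̂)/n): √(0.7320·0.2680/819) = 0.01548 and √(0.6940·0.3060/708) = 0.01732.
SE(p̂₁ − p̂₂) = √(SE₁² + SE₂²) = √(0.0002396304 + 0.0002999824) = 0.02323, since the two samples are independent.
At 95% confidence z* = 1.960; margin = 1.960 × 0.02323 = 0.04553.
The difference is 0.7320 − 0.6940 = 0.0380, so the interval is 0.0380 ± 0.04553 = (-0.008, 0.084).

(-0.008, 0.084)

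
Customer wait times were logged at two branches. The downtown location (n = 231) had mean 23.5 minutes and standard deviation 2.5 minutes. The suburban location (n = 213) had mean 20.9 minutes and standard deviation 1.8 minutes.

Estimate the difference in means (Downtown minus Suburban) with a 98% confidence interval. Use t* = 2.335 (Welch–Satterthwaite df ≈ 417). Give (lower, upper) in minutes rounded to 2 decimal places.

SE₁ = s₁/√n₁ = 2.5/√231 = 0.1645; SE₂ = 1.8/√213 = 0.1233.
Independent samples, unequal variances: SE_diff = √(SE₁² + SE₂²) = √(0.02706025 + 0.01520289) = 0.2056.
t* = 2.335, so margin of error = 2.335 × 0.2056 = 0.4801.
Difference in means = 23.5 − 20.9 = 2.6000.
2.6000 ± 0.4801 → (2.12, 3.08).

(2.12, 3.08)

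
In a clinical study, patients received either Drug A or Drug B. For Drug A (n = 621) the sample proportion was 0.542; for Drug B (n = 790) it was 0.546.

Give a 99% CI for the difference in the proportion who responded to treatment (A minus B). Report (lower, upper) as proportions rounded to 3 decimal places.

(-0.073, 0.065)

Each SE is √(p̂(1−p̂)/n): √(0.5420·0.4580/621) = 0.01999 and √(0.5460·0.4540/790) = 0.01771.
SE(p̂₁ − p̂₂) = √(SE₁² + SE₂²) = √(0.0003996001 + 0.0003136441) = 0.02671, since the two samples are independent.
At 99% confidence z* = 2.576; margin = 2.576 × 0.02671 = 0.06880.
The difference is 0.5420 − 0.5460 = -0.0040, so the interval is -0.0040 ± 0.06880 = (-0.073, 0.065).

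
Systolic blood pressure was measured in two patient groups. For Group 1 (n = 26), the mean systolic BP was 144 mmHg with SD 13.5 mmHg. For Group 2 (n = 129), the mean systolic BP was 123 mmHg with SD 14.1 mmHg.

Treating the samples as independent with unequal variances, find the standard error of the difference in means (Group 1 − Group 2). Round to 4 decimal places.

Standard errors of each mean: 13.5/√26 = 2.6476 and 14.1/√129 = 1.2414.
SE(x̄₁ − x̄₂) = √(2.6476² + 1.2414²) = 2.9242 for independent samples with unequal variances.

2.9242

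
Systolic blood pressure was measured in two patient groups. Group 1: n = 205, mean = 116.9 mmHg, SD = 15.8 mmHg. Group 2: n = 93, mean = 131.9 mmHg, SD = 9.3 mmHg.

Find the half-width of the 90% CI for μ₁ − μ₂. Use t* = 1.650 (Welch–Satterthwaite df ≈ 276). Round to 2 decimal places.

2.42

SE₁ = s₁/√n₁ = 15.8/√205 = 1.1035; SE₂ = 9.3/√93 = 0.9644.
Independent samples, unequal variances: SE_diff = √(SE₁² + SE₂²) = √(1.21771225 + 0.93006736) = 1.4655.
t* = 1.650, so margin of error = 1.650 × 1.4655 = 2.4181.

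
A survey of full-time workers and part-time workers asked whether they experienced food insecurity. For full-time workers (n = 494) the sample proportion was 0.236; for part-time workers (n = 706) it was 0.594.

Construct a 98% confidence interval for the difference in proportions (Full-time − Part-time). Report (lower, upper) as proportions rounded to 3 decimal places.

Each SE is √(p̂(1−p̂)/n): √(0.2360·0.7640/494) = 0.01910 and √(0.5940·0.4060/706) = 0.01848.
SE(p̂₁ − p̂₂) = √(SE₁² + SE₂²) = √(0.00036481 + 0.0003415104) = 0.02658, since the two samples are independent.
At 98% confidence z* = 2.326; margin = 2.326 × 0.02658 = 0.06183.
The difference is 0.2360 − 0.5940 = -0.3580, so the interval is -0.3580 ± 0.06183 = (-0.420, -0.296).

(-0.420, -0.296)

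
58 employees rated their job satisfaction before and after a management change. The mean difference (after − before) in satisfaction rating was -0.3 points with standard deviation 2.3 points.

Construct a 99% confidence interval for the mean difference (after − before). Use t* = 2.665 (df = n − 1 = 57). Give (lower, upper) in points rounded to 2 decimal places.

This is a matched-pairs design, so SE = s_d/√n = 2.3/√58 = 0.3020.
Margin = 2.665 × 0.3020 = 0.8048; the interval is -0.3 ± 0.8048 = (-1.10, 0.50).

(-1.10, 0.50)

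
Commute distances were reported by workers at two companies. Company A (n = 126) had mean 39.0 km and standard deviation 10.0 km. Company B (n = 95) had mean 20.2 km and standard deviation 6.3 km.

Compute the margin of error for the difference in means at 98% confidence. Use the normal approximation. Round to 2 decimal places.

2.56

SE₁ = s₁/√n₁ = 10.0/√126 = 0.8909; SE₂ = 6.3/√95 = 0.6464.
Independent samples, unequal variances: SE_diff = √(SE₁² + SE₂²) = √(0.79370281 + 0.41783296) = 1.1007.
z* = 2.326, so margin of error = 2.326 × 1.1007 = 2.5602.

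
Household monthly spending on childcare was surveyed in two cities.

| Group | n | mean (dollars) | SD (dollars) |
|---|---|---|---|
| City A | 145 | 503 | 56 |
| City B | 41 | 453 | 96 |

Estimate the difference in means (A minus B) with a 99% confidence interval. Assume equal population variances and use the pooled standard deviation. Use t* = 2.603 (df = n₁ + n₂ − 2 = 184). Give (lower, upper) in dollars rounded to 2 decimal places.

s_p = √[((n₁−1)s₁² + (n₂−1)s₂²)/(n₁+n₂−2)] = √[(144·56² + 40·96²)/184] = 66.7663.
SE = 66.7663·√(1/145 + 1/41) = 11.8097.
With t* = 2.603, margin = 2.603 × 11.8097 = 30.7406.
x̄₁ − x̄₂ = 503 − 453 = 50.0000; interval 50.0000 ± 30.7406 = (19.26, 80.74).

(19.26, 80.74)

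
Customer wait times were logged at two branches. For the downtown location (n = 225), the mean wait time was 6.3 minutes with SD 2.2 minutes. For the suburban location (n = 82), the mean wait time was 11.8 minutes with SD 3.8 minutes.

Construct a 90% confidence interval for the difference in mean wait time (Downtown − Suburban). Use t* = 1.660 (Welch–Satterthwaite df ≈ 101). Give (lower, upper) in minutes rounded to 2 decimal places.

(-6.24, -4.76)

Standard errors of each mean: 2.2/√225 = 0.1467 and 3.8/√82 = 0.4196.
SE(x̄₁ − x̄₂) = √(0.1467² + 0.4196²) = 0.4445 for independent samples with unequal variances.
With t* = 1.660, the margin is 1.660 × 0.4445 = 0.7379.
x̄₁ − x̄₂ = 6.3 − 11.8 = -5.5000; the interval is -5.5000 ± 0.7379 = (-6.24, -4.76).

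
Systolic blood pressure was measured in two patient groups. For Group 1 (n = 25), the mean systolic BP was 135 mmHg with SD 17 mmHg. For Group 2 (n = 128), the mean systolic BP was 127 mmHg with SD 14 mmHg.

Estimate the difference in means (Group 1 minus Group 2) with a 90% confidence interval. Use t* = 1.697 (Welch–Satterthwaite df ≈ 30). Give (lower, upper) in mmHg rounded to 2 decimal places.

Per-group SEs: s₁/√n₁ = 17/√25 = 3.4000, s₂/√n₂ = 14/√128 = 1.2374.
Unpooled SE of the difference: √(11.56 + 1.53115876) = 3.6182.
Margin of error = t* · SE = 1.697 × 3.6182 = 6.1401.
x̄₁ − x̄₂ = 135 − 127 = 8.0000.
CI: 8.0000 ± 6.1401 = (1.86, 14.14).

(1.86, 14.14)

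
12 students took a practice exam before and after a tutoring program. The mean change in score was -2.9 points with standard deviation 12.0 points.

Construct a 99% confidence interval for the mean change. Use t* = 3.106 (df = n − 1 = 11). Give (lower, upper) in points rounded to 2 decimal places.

This is a matched-pairs design, so SE = s_d/√n = 12.0/√12 = 3.4641.
Margin = 3.106 × 3.4641 = 10.7595; the interval is -2.9 ± 10.7595 = (-13.66, 7.86).

(-13.66, 7.86)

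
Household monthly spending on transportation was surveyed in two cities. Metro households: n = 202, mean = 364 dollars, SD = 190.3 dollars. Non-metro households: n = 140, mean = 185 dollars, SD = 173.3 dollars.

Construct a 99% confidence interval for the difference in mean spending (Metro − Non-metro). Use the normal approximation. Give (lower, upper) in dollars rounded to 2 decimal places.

SE₁ = s₁/√n₁ = 190.3/√202 = 13.3895; SE₂ = 173.3/√140 = 14.6465.
Independent samples, unequal variances: SE_diff = √(SE₁² + SE₂²) = √(179.27871025 + 214.51996225) = 19.8444.
z* = 2.576, so margin of error = 2.576 × 19.8444 = 51.1192.
Difference in means = 364 − 185 = 179.0000.
179.0000 ± 51.1192 → (127.88, 230.12).

(127.88, 230.12)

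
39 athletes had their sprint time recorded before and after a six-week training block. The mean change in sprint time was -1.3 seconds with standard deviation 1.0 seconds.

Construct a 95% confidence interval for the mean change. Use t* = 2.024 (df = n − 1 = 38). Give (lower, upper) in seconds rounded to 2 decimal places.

This is a matched-pairs design, so SE = s_d/√n = 1.0/√39 = 0.1601.
Margin = 2.024 × 0.1601 = 0.3240; the interval is -1.3 ± 0.3240 = (-1.62, -0.98).

(-1.62, -0.98)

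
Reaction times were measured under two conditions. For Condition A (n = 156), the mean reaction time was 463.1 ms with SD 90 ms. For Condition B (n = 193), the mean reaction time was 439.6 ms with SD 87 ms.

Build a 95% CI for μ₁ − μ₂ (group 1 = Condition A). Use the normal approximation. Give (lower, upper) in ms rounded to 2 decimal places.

Standard errors of each mean: 90/√156 = 7.2058 and 87/√193 = 6.2624.
SE(x̄₁ − x̄₂) = √(7.2058² + 6.2624²) = 9.5468 for independent samples with unequal variances.
With z* = 1.960, the margin is 1.960 × 9.5468 = 18.7117.
x̄₁ − x̄₂ = 463.1 − 439.6 = 23.5000; the interval is 23.5000 ± 18.7117 = (4.79, 42.21).

(4.79, 42.21)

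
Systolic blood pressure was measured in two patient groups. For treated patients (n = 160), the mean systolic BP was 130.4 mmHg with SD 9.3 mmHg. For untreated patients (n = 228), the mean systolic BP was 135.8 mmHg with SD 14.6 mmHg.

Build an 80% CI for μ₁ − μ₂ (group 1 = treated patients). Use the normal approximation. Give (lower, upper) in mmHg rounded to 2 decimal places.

(-6.96, -3.84)

SE₁ = s₁/√n₁ = 9.3/√160 = 0.7352; SE₂ = 14.6/√228 = 0.9669.
Independent samples, unequal variances: SE_diff = √(SE₁² + SE₂²) = √(0.54051904 + 0.93489561) = 1.2147.
z* = 1.282, so margin of error = 1.282 × 1.2147 = 1.5572.
Difference in means = 130.4 − 135.8 = -5.4000.
-5.4000 ± 1.5572 → (-6.96, -3.84).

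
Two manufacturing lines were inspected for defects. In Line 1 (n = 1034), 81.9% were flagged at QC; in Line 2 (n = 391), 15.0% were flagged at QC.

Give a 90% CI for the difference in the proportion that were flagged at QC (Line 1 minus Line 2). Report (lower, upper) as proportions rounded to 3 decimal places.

(0.633, 0.705)

The two standard errors are √(0.8190×0.1810/1034) = 0.01197 and √(0.1500×0.8500/391) = 0.01806.
Because the samples are independent, SE_diff = √(0.01197² + 0.01806²) = 0.02167.
Using z* = 1.645 for 90%, ME = 1.645 × 0.02167 = 0.03565.
p̂₁ − p̂₂ = 0.6690; interval 0.6690 ± 0.03565 gives (0.633, 0.705).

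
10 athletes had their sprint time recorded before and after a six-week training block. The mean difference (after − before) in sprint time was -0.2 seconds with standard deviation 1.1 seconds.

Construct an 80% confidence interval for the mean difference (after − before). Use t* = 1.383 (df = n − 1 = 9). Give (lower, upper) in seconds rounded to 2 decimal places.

This is a matched-pairs design, so SE = s_d/√n = 1.1/√10 = 0.3479.
Margin = 1.383 × 0.3479 = 0.4811; the interval is -0.2 ± 0.4811 = (-0.68, 0.28).

(-0.68, 0.28)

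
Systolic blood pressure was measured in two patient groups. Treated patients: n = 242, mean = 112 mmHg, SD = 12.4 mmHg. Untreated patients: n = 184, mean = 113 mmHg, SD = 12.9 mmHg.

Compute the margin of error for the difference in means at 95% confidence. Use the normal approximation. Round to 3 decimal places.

SE₁ = s₁/√n₁ = 12.4/√242 = 0.7971; SE₂ = 12.9/√184 = 0.9510.
Independent samples, unequal variances: SE_diff = √(SE₁² + SE₂²) = √(0.63536841 + 0.904401) = 1.2409.
z* = 1.960, so margin of error = 1.960 × 1.2409 = 2.4322.

2.432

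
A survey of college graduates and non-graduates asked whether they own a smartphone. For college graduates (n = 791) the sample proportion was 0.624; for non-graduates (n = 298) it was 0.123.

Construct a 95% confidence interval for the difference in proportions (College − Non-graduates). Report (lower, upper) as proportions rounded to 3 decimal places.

SE₁ = √(p̂₁(1−p̂₁)/n₁) = √(0.6240·0.3760/791) = 0.01722; SE₂ = √(0.1230·0.8770/298) = 0.01903.
Independent samples: SE of the difference = √(SE₁² + SE₂²) = √(0.0002965284 + 0.0003621409) = 0.02566.
z* for 95% confidence is 1.960, so the margin of error is 1.960 × 0.02566 = 0.05029.
Point estimate p̂₁ − p̂₂ = 0.6240 − 0.1230 = 0.5010.
0.5010 ± 0.05029 → (0.451, 0.551).

(0.451, 0.551)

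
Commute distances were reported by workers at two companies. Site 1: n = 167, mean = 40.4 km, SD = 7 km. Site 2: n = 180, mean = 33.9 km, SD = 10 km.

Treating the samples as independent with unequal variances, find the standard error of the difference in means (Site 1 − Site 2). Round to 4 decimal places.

0.9214

Standard errors of each mean: 7/√167 = 0.5417 and 10/√180 = 0.7454.
SE(x̄₁ − x̄₂) = √(0.5417² + 0.7454²) = 0.9214 for independent samples with unequal variances.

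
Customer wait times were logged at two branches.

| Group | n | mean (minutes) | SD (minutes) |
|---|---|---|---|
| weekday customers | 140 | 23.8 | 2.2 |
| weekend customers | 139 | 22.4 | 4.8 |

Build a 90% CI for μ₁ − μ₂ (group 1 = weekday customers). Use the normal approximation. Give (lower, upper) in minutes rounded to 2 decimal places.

Standard errors of each mean: 2.2/√140 = 0.1859 and 4.8/√139 = 0.4071.
SE(x̄₁ − x̄₂) = √(0.1859² + 0.4071²) = 0.4475 for independent samples with unequal variances.
With z* = 1.645, the margin is 1.645 × 0.4475 = 0.7361.
x̄₁ − x̄₂ = 23.8 − 22.4 = 1.4000; the interval is 1.4000 ± 0.7361 = (0.66, 2.14).

(0.66, 2.14)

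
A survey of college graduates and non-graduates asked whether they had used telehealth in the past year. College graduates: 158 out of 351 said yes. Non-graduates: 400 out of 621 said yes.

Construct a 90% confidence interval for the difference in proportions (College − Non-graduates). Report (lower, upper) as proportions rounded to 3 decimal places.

(-0.248, -0.140)

Sample proportions: 158/351 = 0.4501, 400/621 = 0.6441.
Each SE is √(p̂(1−p̂)/n): √(0.4501·0.5499/351) = 0.02655 and √(0.6441·0.3559/621) = 0.01921.
SE(p̂₁ − p̂₂) = √(SE₁² + SE₂²) = √(0.0007049025 + 0.0003690241) = 0.03277, since the two samples are independent.
At 90% confidence z* = 1.645; margin = 1.645 × 0.03277 = 0.05391.
The difference is 0.4501 − 0.6441 = -0.1940, so the interval is -0.1940 ± 0.05391 = (-0.248, -0.140).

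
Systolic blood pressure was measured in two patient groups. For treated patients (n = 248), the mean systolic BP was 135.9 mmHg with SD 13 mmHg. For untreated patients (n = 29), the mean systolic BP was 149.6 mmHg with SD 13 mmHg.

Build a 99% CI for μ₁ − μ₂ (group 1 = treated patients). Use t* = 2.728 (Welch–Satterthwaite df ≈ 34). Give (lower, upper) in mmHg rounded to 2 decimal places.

(-20.66, -6.74)

Standard errors of each mean: 13/√248 = 0.8255 and 13/√29 = 2.4140.
SE(x̄₁ − x̄₂) = √(0.8255² + 2.4140²) = 2.5512 for independent samples with unequal variances.
With t* = 2.728, the margin is 2.728 × 2.5512 = 6.9597.
x̄₁ − x̄₂ = 135.9 − 149.6 = -13.7000; the interval is -13.7000 ± 6.9597 = (-20.66, -6.74).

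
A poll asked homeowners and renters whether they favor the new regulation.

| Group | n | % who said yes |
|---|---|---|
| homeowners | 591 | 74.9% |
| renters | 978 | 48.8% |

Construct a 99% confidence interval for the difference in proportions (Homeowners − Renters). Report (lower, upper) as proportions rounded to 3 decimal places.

(0.199, 0.323)

Each SE is √(p̂(1−p̂)/n): √(0.7490·0.2510/591) = 0.01784 and √(0.4880·0.5120/978) = 0.01598.
SE(p̂₁ − p̂₂) = √(SE₁² + SE₂²) = √(0.0003182656 + 0.0002553604) = 0.02395, since the two samples are independent.
At 99% confidence z* = 2.576; margin = 2.576 × 0.02395 = 0.06170.
The difference is 0.7490 − 0.4880 = 0.2610, so the interval is 0.2610 ± 0.06170 = (0.199, 0.323).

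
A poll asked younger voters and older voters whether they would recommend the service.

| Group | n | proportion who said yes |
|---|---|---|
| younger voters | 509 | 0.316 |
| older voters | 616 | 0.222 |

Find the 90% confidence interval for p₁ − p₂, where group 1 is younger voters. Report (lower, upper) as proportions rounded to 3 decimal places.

(0.050, 0.138)

SE₁ = √(p̂₁(1−p̂₁)/n₁) = √(0.3160·0.6840/509) = 0.02061; SE₂ = √(0.2220·0.7780/616) = 0.01674.
Independent samples: SE of the difference = √(SE₁² + SE₂²) = √(0.0004247721 + 0.0002802276) = 0.02655.
z* for 90% confidence is 1.645, so the margin of error is 1.645 × 0.02655 = 0.04367.
Point estimate p̂₁ − p̂₂ = 0.3160 − 0.2220 = 0.0940.
0.0940 ± 0.04367 → (0.050, 0.138).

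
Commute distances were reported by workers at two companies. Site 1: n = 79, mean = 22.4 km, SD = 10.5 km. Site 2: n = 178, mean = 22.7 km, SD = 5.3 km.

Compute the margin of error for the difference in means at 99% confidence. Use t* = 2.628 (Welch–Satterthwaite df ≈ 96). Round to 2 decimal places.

Per-group SEs: s₁/√n₁ = 10.5/√79 = 1.1813, s₂/√n₂ = 5.3/√178 = 0.3973.
Unpooled SE of the difference: √(1.39546969 + 0.15784729) = 1.2463.
Margin of error = t* · SE = 2.628 × 1.2463 = 3.2753.

3.28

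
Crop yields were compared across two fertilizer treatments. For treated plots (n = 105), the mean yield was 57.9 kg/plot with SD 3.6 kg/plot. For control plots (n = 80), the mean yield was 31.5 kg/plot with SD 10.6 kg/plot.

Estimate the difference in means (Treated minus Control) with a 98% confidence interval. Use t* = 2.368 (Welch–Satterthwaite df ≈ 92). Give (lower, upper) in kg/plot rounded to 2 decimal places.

(23.47, 29.33)

SE₁ = s₁/√n₁ = 3.6/√105 = 0.3513; SE₂ = 10.6/√80 = 1.1851.
Independent samples, unequal variances: SE_diff = √(SE₁² + SE₂²) = √(0.12341169 + 1.40446201) = 1.2361.
t* = 2.368, so margin of error = 2.368 × 1.2361 = 2.9271.
Difference in means = 57.9 − 31.5 = 26.4000.
26.4000 ± 2.9271 → (23.47, 29.33).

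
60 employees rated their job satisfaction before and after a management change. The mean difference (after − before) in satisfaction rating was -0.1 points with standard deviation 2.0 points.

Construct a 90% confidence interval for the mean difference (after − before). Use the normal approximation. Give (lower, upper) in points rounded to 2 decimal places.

(-0.52, 0.32)

This is a matched-pairs design, so SE = s_d/√n = 2.0/√60 = 0.2582.
Margin = 1.645 × 0.2582 = 0.4247; the interval is -0.1 ± 0.4247 = (-0.52, 0.32).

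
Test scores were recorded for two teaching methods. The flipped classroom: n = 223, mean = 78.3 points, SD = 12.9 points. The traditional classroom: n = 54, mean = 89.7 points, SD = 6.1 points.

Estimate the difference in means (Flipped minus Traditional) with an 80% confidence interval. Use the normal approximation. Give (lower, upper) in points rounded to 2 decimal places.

(-12.94, -9.86)

Per-group SEs: s₁/√n₁ = 12.9/√223 = 0.8638, s₂/√n₂ = 6.1/√54 = 0.8301.
Unpooled SE of the difference: √(0.74615044 + 0.68906601) = 1.1980.
Margin of error = z* · SE = 1.282 × 1.1980 = 1.5358.
x̄₁ − x̄₂ = 78.3 − 89.7 = -11.4000.
CI: -11.4000 ± 1.5358 = (-12.94, -9.86).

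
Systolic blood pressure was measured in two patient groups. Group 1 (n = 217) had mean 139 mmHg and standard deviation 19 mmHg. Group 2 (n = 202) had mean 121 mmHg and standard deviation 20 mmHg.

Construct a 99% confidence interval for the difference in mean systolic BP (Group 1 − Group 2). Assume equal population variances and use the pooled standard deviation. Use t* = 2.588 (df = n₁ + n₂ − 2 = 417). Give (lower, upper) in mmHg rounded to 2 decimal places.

(13.07, 22.93)

s_p = √[((n₁−1)s₁² + (n₂−1)s₂²)/(n₁+n₂−2)] = √[(216·19² + 201·20²)/417] = 19.4884.
SE = 19.4884·√(1/217 + 1/202) = 1.9054.
With t* = 2.588, margin = 2.588 × 1.9054 = 4.9312.
x̄₁ − x̄₂ = 139 − 121 = 18.0000; interval 18.0000 ± 4.9312 = (13.07, 22.93).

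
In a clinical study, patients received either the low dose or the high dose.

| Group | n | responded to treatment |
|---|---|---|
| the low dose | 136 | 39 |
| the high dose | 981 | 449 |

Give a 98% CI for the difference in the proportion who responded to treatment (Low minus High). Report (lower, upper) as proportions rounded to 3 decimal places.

(-0.268, -0.073)

First, p̂₁ = 39/136 = 0.2868; p̂₂ = 449/981 = 0.4577.
The two standard errors are √(0.2868×0.7132/136) = 0.03878 and √(0.4577×0.5423/981) = 0.01591.
Because the samples are independent, SE_diff = √(0.03878² + 0.01591²) = 0.04192.
Using z* = 2.326 for 98%, ME = 2.326 × 0.04192 = 0.09751.
p̂₁ − p̂₂ = -0.1709; interval -0.1709 ± 0.09751 gives (-0.268, -0.073).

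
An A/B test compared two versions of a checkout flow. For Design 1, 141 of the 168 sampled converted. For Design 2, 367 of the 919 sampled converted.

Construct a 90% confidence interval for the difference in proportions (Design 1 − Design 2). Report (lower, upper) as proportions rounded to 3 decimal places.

(0.386, 0.494)

p̂₁ = 141/168 = 0.8393 and p̂₂ = 367/919 = 0.3993.
SE₁ = √(p̂₁(1−p̂₁)/n₁) = √(0.8393·0.1607/168) = 0.02833; SE₂ = √(0.3993·0.6007/919) = 0.01616.
Independent samples: SE of the difference = √(SE₁² + SE₂²) = √(0.0008025889 + 0.0002611456) = 0.03261.
z* for 90% confidence is 1.645, so the margin of error is 1.645 × 0.03261 = 0.05364.
Point estimate p̂₁ − p̂₂ = 0.8393 − 0.3993 = 0.4400.
0.4400 ± 0.05364 → (0.386, 0.494).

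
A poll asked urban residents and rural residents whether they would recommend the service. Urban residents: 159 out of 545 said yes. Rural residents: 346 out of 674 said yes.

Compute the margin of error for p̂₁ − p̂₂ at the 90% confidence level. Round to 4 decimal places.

0.0450

Sample proportions: 159/545 = 0.2917, 346/674 = 0.5134.
Each SE is √(p̂(1−p̂)/n): √(0.2917·0.7083/545) = 0.01947 and √(0.5134·0.4866/674) = 0.01925.
SE(p̂₁ − p̂₂) = √(SE₁² + SE₂²) = √(0.0003790809 + 0.0003705625) = 0.02738, since the two samples are independent.
At 90% confidence z* = 1.645; margin = 1.645 × 0.02738 = 0.04504.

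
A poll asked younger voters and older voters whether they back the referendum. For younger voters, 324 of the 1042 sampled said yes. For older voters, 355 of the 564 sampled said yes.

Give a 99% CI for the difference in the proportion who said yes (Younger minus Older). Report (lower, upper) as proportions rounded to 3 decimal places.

p̂₁ = 324/1042 = 0.3109 and p̂₂ = 355/564 = 0.6294.
SE₁ = √(p̂₁(1−p̂₁)/n₁) = √(0.3109·0.6891/1042) = 0.01434; SE₂ = √(0.6294·0.3706/564) = 0.02034.
Independent samples: SE of the difference = √(SE₁² + SE₂²) = √(0.0002056356 + 0.0004137156) = 0.02489.
z* for 99% confidence is 2.576, so the margin of error is 2.576 × 0.02489 = 0.06412.
Point estimate p̂₁ − p̂₂ = 0.3109 − 0.6294 = -0.3185.
-0.3185 ± 0.06412 → (-0.383, -0.254).

(-0.383, -0.254)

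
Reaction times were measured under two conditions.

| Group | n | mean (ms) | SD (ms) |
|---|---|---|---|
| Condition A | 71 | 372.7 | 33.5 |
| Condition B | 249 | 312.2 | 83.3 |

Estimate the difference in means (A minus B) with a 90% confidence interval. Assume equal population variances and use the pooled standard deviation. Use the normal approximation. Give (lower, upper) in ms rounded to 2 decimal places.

(43.85, 77.15)

Pooled variance s_p² = [70·33.5² + 248·83.3²] / (71+249−2) = 5658.4975, so s_p = 75.2230.
SE_diff = s_p·√(1/n₁ + 1/n₂) = 75.2230·√(1/71 + 1/249) = 10.1204.
z* = 1.645; margin = 1.645 × 10.1204 = 16.6481.
Difference = 372.7 − 312.2 = 60.5000.
60.5000 ± 16.6481 → (43.85, 77.15).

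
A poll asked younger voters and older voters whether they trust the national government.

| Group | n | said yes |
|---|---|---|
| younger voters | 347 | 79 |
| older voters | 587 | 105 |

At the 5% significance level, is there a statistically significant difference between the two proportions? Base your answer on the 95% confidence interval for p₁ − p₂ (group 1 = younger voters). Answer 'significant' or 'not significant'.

Sample proportions: 79/347 = 0.2277, 105/587 = 0.1789.
Each SE is √(p̂(1−p̂)/n): √(0.2277·0.7723/347) = 0.02251 and √(0.1789·0.8211/587) = 0.01582.
SE(p̂₁ − p̂₂) = √(SE₁² + SE₂²) = √(0.0005067001 + 0.0002502724) = 0.02751, since the two samples are independent.
At 95% confidence z* = 1.960; margin = 1.960 × 0.02751 = 0.05392.
The difference is 0.2277 − 0.1789 = 0.0488, so the interval is 0.0488 ± 0.05392 = (-0.00512, 0.10272).
The interval (-0.00512, 0.10272) contains 0, so the difference is not significant.

not significant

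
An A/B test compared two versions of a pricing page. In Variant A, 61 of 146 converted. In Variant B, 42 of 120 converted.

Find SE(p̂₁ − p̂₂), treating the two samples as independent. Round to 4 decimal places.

0.0597

First, p̂₁ = 61/146 = 0.4178; p̂₂ = 42/120 = 0.3500.
The two standard errors are √(0.4178×0.5822/146) = 0.04082 and √(0.3500×0.6500/120) = 0.04354.
Because the samples are independent, SE_diff = √(0.04082² + 0.04354²) = 0.05968.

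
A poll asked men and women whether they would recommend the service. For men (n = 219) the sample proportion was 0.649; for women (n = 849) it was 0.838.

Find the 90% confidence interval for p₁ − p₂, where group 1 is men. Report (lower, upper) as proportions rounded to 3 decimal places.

The two standard errors are √(0.6490×0.3510/219) = 0.03225 and √(0.8380×0.1620/849) = 0.01265.
Because the samples are independent, SE_diff = √(0.03225² + 0.01265²) = 0.03464.
Using z* = 1.645 for 90%, ME = 1.645 × 0.03464 = 0.05698.
p̂₁ − p̂₂ = -0.1890; interval -0.1890 ± 0.05698 gives (-0.246, -0.132).

(-0.246, -0.132)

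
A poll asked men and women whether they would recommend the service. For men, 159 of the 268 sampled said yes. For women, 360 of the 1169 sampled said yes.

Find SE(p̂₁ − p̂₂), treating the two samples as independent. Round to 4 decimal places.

p̂₁ = 159/268 = 0.5933 and p̂₂ = 360/1169 = 0.3080.
SE₁ = √(p̂₁(1−p̂₁)/n₁) = √(0.5933·0.4067/268) = 0.03001; SE₂ = √(0.3080·0.6920/1169) = 0.01350.
Independent samples: SE of the difference = √(SE₁² + SE₂²) = √(0.0009006001 + 0.00018225) = 0.03291.

0.0329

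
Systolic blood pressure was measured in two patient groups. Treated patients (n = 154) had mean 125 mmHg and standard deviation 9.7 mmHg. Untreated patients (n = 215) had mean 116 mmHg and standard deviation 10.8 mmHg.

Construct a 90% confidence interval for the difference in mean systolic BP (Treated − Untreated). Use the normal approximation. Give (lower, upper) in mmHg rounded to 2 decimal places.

(7.23, 10.77)

Standard errors of each mean: 9.7/√154 = 0.7816 and 10.8/√215 = 0.7366.
SE(x̄₁ − x̄₂) = √(0.7816² + 0.7366²) = 1.0740 for independent samples with unequal variances.
With z* = 1.645, the margin is 1.645 × 1.0740 = 1.7667.
x̄₁ − x̄₂ = 125 − 116 = 9.0000; the interval is 9.0000 ± 1.7667 = (7.23, 10.77).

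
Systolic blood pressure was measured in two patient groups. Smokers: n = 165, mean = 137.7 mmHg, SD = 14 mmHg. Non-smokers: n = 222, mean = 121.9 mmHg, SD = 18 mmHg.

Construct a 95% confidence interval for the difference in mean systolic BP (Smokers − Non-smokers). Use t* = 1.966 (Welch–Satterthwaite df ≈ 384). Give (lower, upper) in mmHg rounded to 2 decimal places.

Per-group SEs: s₁/√n₁ = 14/√165 = 1.0899, s₂/√n₂ = 18/√222 = 1.2081.
Unpooled SE of the difference: √(1.18788201 + 1.45950561) = 1.6271.
Margin of error = t* · SE = 1.966 × 1.6271 = 3.1989.
x̄₁ − x̄₂ = 137.7 − 121.9 = 15.8000.
CI: 15.8000 ± 3.1989 = (12.60, 19.00).

(12.60, 19.00)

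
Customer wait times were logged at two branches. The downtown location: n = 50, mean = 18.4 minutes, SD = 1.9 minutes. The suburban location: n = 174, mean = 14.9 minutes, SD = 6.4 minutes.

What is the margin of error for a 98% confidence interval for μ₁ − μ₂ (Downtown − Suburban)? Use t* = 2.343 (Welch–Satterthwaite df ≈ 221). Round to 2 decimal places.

Standard errors of each mean: 1.9/√50 = 0.2687 and 6.4/√174 = 0.4852.
SE(x̄₁ − x̄₂) = √(0.2687² + 0.4852²) = 0.5546 for independent samples with unequal variances.
With t* = 2.343, the margin is 2.343 × 0.5546 = 1.2994.

1.30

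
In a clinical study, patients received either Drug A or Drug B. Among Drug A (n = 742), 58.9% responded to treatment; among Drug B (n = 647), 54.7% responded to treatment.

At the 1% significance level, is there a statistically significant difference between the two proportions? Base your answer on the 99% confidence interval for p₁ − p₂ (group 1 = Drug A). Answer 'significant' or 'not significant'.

SE₁ = √(p̂₁(1−p̂₁)/n₁) = √(0.5890·0.4110/742) = 0.01806; SE₂ = √(0.5470·0.4530/647) = 0.01957.
Independent samples: SE of the difference = √(SE₁² + SE₂²) = √(0.0003261636 + 0.0003829849) = 0.02663.
z* for 99% confidence is 2.576, so the margin of error is 2.576 × 0.02663 = 0.06860.
Point estimate p̂₁ − p̂₂ = 0.5890 − 0.5470 = 0.0420.
0.0420 ± 0.06860 → (-0.02660, 0.11060).
The interval (-0.02660, 0.11060) contains 0, so the difference is not significant.

not significant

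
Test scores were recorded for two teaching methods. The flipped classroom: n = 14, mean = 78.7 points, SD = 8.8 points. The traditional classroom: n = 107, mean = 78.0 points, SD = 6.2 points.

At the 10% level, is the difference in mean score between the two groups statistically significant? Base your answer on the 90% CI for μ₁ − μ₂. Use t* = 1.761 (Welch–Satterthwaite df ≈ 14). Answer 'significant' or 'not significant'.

Per-group SEs: s₁/√n₁ = 8.8/√14 = 2.3519, s₂/√n₂ = 6.2/√107 = 0.5994.
Unpooled SE of the difference: √(5.53143361 + 0.35928036) = 2.4271.
Margin of error = t* · SE = 1.761 × 2.4271 = 4.2741.
x̄₁ − x̄₂ = 78.7 − 78.0 = 0.7000.
CI: 0.7000 ± 4.2741 = (-3.5741, 4.9741).
The interval (-3.5741, 4.9741) contains 0, so the difference is not significant.

not significant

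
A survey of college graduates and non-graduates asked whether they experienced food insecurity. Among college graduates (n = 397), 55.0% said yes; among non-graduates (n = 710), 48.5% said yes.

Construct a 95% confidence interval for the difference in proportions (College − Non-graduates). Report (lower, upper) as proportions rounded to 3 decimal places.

(0.004, 0.126)

Each SE is √(p̂(1−p̂)/n): √(0.5500·0.4500/397) = 0.02497 and √(0.4850·0.5150/710) = 0.01876.
SE(p̂₁ − p̂₂) = √(SE₁² + SE₂²) = √(0.0006235009 + 0.0003519376) = 0.03123, since the two samples are independent.
At 95% confidence z* = 1.960; margin = 1.960 × 0.03123 = 0.06121.
The difference is 0.5500 − 0.4850 = 0.0650, so the interval is 0.0650 ± 0.06121 = (0.004, 0.126).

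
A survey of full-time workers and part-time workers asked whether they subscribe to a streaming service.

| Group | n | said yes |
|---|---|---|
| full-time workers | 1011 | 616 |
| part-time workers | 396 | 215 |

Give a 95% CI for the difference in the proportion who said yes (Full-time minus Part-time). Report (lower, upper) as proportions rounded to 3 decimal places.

p̂₁ = 616/1011 = 0.6093 and p̂₂ = 215/396 = 0.5429.
SE₁ = √(p̂₁(1−p̂₁)/n₁) = √(0.6093·0.3907/1011) = 0.01534; SE₂ = √(0.5429·0.4571/396) = 0.02503.
Independent samples: SE of the difference = √(SE₁² + SE₂²) = √(0.0002353156 + 0.0006265009) = 0.02936.
z* for 95% confidence is 1.960, so the margin of error is 1.960 × 0.02936 = 0.05755.
Point estimate p̂₁ − p̂₂ = 0.6093 − 0.5429 = 0.0664.
0.0664 ± 0.05755 → (0.009, 0.124).

(0.009, 0.124)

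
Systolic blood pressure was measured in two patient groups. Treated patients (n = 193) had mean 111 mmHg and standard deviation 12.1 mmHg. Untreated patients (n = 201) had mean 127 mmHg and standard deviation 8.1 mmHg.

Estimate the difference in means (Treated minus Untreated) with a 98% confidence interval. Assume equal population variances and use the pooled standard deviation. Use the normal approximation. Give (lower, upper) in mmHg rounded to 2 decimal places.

(-18.40, -13.60)

s_p = √[((n₁−1)s₁² + (n₂−1)s₂²)/(n₁+n₂−2)] = √[(192·12.1² + 200·8.1²)/392] = 10.2560.
SE = 10.2560·√(1/193 + 1/201) = 1.0336.
With z* = 2.326, margin = 2.326 × 1.0336 = 2.4042.
x̄₁ − x̄₂ = 111 − 127 = -16.0000; interval -16.0000 ± 2.4042 = (-18.40, -13.60).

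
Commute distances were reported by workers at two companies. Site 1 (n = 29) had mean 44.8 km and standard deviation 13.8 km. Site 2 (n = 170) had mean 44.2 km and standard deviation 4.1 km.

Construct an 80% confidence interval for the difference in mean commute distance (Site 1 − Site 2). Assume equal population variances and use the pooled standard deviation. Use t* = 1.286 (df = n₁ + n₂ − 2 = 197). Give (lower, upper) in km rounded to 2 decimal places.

(-1.06, 2.26)

Pooled variance s_p² = [28·13.8² + 169·4.1²] / (29+170−2) = 41.4884, so s_p = 6.4411.
SE_diff = s_p·√(1/n₁ + 1/n₂) = 6.4411·√(1/29 + 1/170) = 1.2941.
t* = 1.286; margin = 1.286 × 1.2941 = 1.6642.
Difference = 44.8 − 44.2 = 0.6000.
0.6000 ± 1.6642 → (-1.06, 2.26).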